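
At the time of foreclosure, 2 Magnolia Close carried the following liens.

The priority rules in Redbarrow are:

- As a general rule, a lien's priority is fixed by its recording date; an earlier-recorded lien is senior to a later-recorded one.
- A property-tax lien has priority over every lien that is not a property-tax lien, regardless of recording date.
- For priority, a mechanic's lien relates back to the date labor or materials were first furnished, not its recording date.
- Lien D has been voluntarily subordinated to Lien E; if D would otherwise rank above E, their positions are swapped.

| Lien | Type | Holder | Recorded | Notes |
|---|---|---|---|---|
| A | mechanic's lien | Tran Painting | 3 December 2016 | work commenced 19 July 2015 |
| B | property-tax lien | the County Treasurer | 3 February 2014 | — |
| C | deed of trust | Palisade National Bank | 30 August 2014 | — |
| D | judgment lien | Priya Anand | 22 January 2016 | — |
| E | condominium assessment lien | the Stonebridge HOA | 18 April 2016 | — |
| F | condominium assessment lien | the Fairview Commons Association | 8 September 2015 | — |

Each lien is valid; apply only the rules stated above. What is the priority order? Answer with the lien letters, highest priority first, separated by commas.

B, C, A, F, E, D

Adjusting effective dates: A's effective date is 19 July 2015, when work began.
B is a property-tax lien, so it outranks all other liens regardless of date.
The other liens, earliest effective date first: C (30 August 2014), A (19 July 2015), F (8 September 2015), D (22 January 2016), E (18 April 2016).
D is senior to E before the subordination, so the two trade places.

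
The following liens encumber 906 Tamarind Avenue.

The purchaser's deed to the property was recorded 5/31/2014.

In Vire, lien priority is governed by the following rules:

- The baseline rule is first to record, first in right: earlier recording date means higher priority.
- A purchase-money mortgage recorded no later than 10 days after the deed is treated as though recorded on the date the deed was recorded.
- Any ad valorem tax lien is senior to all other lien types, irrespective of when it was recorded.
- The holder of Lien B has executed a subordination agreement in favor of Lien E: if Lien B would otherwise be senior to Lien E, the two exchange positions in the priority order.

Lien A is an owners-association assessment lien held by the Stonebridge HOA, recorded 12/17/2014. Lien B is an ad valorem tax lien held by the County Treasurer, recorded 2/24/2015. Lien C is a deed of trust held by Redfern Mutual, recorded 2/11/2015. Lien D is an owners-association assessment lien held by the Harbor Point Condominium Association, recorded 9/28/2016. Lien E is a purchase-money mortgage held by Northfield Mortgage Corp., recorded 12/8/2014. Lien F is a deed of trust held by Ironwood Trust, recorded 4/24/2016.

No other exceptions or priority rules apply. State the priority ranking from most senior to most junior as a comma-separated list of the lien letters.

E, B, A, C, F, D

Effective dates after the stated exceptions: E was recorded 191 days after the deed — beyond 10 days — so no relation-back applies.
B, as an ad valorem tax lien, has superpriority and ranks first.
Remaining liens by effective date: E (12/8/2014), A (12/17/2014), C (2/11/2015), F (4/24/2016), D (9/28/2016).
B would otherwise be senior to E, so under the subordination agreement B and E exchange positions.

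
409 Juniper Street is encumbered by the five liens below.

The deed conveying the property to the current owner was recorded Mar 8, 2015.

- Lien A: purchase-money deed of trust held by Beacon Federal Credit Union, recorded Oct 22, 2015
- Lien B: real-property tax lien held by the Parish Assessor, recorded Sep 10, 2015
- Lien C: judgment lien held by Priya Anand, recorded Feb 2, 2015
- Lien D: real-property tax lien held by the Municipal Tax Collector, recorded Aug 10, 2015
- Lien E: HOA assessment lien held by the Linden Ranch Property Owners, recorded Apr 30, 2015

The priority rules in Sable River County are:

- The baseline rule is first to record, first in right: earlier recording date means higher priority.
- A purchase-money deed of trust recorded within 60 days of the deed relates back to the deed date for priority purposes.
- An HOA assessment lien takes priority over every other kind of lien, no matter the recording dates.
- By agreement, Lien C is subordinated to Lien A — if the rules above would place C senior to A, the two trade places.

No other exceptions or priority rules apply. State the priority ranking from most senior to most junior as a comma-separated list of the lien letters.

E, A, D, B, C

Effective dates after the stated exceptions: A was recorded 228 days after the deed, outside the 60-day window, so it keeps its recording date.
E, as an HOA assessment lien, has superpriority and ranks first.
Remaining liens by effective date: C (Feb 2, 2015), D (Aug 10, 2015), B (Sep 10, 2015), A (Oct 22, 2015).
C would otherwise be senior to A, so under the subordination agreement C and A exchange positions.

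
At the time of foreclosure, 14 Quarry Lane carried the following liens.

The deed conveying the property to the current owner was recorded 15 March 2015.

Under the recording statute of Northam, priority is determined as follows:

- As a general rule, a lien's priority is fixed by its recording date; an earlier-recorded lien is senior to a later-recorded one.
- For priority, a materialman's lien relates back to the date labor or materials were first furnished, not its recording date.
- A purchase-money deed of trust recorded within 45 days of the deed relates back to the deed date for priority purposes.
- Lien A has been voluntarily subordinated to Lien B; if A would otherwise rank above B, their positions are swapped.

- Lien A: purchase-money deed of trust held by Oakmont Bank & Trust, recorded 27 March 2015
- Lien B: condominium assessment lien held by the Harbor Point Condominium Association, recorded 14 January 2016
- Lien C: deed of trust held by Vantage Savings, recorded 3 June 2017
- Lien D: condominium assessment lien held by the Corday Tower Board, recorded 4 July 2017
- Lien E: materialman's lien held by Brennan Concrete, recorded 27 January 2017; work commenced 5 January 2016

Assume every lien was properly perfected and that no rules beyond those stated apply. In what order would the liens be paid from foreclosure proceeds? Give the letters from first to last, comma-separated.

B, E, A, C, D

Effective dates after the stated exceptions: A was recorded within the 45-day window, so its effective date is the deed date 15 March 2015; E is treated as recorded 5 January 2016, the work-commencement date.
Sorted by effective date: A (15 March 2015), E (5 January 2016), B (14 January 2016), C (3 June 2017), D (4 July 2017).
Because A would otherwise rank above B, the subordination swaps them.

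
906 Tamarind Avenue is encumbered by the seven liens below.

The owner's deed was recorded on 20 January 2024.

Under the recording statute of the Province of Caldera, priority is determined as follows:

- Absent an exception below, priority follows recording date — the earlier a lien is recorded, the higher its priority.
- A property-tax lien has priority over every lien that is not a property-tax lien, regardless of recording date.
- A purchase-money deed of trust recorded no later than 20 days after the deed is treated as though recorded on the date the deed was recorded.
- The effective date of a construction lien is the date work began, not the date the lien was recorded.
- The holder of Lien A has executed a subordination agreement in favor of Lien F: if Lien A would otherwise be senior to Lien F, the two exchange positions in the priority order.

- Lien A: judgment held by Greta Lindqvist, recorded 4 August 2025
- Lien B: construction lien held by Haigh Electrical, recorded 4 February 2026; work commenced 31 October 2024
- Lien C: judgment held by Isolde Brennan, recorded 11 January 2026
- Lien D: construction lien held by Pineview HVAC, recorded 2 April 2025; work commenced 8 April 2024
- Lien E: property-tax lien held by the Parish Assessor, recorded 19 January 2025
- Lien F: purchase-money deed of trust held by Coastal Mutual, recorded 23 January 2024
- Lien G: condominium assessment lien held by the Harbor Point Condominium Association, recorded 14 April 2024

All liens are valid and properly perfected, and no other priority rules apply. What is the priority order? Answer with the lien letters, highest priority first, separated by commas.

E, F, D, G, B, A, C

Adjusting effective dates: B relates back to 31 October 2024 (work commenced); D is treated as recorded 8 April 2024, the work-commencement date; F relates back to the deed date 20 January 2024.
E is a property-tax lien, so it outranks all other liens regardless of date.
Remaining liens by effective date: F (20 January 2024), D (8 April 2024), G (14 April 2024), B (31 October 2024), A (4 August 2025), C (11 January 2026).
A is already junior to F, so the subordination agreement changes nothing.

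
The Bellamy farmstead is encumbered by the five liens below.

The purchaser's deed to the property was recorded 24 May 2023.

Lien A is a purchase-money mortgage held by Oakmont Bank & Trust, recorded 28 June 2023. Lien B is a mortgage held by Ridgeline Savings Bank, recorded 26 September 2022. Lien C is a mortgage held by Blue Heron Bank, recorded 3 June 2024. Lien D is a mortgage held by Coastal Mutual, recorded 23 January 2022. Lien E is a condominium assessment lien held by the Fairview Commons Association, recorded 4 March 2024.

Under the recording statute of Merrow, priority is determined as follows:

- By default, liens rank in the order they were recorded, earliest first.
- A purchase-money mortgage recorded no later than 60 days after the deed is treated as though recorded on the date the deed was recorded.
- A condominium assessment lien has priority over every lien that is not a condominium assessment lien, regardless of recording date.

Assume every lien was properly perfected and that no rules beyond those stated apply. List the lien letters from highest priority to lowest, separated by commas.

E, D, B, A, C

First, effective dates: A relates back to the deed date 24 May 2023.
E is a condominium assessment lien, so it outranks all other liens regardless of date.
Ordering the rest by effective date: D (23 January 2022), B (26 September 2022), A (24 May 2023), C (3 June 2024).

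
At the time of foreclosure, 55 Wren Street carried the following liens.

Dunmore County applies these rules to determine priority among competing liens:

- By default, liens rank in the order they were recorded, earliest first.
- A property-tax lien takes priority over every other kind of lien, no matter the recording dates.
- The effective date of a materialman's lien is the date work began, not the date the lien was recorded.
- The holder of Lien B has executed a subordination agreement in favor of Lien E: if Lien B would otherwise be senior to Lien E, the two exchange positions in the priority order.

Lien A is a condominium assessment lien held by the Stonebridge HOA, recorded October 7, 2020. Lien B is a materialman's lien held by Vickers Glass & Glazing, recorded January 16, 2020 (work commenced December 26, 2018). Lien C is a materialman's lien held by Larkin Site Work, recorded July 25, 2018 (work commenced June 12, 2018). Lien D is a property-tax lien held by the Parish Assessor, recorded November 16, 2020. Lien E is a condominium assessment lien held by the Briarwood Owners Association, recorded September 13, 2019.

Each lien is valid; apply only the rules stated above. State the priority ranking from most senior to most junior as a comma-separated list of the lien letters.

D, C, E, B, A

First, effective dates: B's effective date is December 26, 2018, when work began; C is treated as recorded June 12, 2018, the work-commencement date.
D is a property-tax lien, so it outranks all other liens regardless of date.
Remaining liens by effective date: C (June 12, 2018), B (December 26, 2018), E (September 13, 2019), A (October 7, 2020).
B is senior to E before the subordination, so the two trade places.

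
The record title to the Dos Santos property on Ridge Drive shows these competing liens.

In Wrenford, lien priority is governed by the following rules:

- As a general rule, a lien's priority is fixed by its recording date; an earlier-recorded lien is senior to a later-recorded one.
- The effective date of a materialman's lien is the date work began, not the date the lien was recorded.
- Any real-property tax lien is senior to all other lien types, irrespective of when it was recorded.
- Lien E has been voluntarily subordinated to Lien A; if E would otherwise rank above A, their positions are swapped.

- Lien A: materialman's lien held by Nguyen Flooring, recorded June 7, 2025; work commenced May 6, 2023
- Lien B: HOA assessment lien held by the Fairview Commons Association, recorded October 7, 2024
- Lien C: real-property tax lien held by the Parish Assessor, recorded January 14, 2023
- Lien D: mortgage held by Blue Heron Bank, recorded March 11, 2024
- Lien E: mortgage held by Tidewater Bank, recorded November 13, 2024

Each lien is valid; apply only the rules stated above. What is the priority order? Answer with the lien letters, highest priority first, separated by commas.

Adjusting effective dates: A is treated as recorded May 6, 2023, the work-commencement date.
C, as a real-property tax lien, has superpriority and ranks first.
Among the remaining liens, by effective date: A (May 6, 2023), D (March 11, 2024), B (October 7, 2024), E (November 13, 2024).
E is already junior to A, so the subordination agreement changes nothing.

C, A, D, B, E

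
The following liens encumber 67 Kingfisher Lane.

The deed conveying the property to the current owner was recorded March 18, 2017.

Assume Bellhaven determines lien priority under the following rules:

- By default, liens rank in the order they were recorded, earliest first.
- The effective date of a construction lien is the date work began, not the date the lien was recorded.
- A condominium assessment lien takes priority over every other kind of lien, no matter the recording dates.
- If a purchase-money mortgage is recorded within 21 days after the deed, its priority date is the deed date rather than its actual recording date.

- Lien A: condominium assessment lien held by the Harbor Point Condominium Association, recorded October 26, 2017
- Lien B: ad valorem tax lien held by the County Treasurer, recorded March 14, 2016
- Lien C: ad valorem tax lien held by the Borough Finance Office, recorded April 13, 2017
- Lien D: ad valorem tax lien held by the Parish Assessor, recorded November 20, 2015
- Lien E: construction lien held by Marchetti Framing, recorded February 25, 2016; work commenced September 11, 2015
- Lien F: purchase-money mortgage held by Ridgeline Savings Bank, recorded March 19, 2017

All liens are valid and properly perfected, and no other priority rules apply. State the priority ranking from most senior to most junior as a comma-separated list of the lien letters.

Effective dates: E relates back to September 11, 2015 (work commenced); F was recorded within the 21-day window, so its effective date is the deed date March 18, 2017.
As a condominium assessment lien, A is senior to every other lien.
The other liens, earliest effective date first: E (September 11, 2015), D (November 20, 2015), B (March 14, 2016), F (March 18, 2017), C (April 13, 2017).

A, E, D, B, F, C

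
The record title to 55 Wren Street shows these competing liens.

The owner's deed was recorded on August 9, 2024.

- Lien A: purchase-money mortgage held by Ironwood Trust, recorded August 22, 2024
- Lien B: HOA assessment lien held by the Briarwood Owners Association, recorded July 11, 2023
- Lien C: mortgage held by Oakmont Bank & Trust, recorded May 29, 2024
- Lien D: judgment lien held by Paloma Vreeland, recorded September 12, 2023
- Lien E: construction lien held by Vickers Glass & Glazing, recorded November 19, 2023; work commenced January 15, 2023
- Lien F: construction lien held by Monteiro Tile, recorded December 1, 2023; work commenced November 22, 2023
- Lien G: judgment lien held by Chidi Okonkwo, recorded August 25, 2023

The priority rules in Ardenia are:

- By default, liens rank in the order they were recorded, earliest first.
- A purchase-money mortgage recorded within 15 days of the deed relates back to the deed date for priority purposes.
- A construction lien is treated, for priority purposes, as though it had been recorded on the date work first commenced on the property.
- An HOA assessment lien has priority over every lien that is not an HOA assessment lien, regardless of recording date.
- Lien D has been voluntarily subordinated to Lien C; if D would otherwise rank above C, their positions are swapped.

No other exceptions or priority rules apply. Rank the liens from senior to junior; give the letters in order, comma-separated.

Adjusting effective dates: A relates back to the deed date August 9, 2024; E is treated as recorded January 15, 2023, the work-commencement date; F's effective date is November 22, 2023, when work began.
B, as an HOA assessment lien, has superpriority and ranks first.
The other liens, earliest effective date first: E (January 15, 2023), G (August 25, 2023), D (September 12, 2023), F (November 22, 2023), C (May 29, 2024), A (August 9, 2024).
D would otherwise be senior to C, so under the subordination agreement D and C exchange positions.

B, E, G, C, F, D, A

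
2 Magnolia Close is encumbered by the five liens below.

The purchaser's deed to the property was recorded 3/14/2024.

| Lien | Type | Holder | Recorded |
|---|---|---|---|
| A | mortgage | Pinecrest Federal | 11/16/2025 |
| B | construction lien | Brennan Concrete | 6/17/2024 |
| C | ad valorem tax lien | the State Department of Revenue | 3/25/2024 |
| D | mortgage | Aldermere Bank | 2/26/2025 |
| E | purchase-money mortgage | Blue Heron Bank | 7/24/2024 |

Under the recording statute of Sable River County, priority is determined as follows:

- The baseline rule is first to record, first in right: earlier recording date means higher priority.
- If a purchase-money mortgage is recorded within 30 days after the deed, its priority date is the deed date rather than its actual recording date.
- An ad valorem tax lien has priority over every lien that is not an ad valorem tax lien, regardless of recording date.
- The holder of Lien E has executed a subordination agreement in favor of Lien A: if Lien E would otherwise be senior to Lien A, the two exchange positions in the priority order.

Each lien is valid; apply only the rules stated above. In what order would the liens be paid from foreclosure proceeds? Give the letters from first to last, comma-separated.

C, B, A, D, E

First, effective dates: E was recorded 132 days after the deed, outside the 30-day window, so it keeps its recording date.
C is an ad valorem tax lien, so it outranks all other liens regardless of date.
Ordering the rest by effective date: B (6/17/2024), E (7/24/2024), D (2/26/2025), A (11/16/2025).
Because E would otherwise rank above A, the subordination swaps them.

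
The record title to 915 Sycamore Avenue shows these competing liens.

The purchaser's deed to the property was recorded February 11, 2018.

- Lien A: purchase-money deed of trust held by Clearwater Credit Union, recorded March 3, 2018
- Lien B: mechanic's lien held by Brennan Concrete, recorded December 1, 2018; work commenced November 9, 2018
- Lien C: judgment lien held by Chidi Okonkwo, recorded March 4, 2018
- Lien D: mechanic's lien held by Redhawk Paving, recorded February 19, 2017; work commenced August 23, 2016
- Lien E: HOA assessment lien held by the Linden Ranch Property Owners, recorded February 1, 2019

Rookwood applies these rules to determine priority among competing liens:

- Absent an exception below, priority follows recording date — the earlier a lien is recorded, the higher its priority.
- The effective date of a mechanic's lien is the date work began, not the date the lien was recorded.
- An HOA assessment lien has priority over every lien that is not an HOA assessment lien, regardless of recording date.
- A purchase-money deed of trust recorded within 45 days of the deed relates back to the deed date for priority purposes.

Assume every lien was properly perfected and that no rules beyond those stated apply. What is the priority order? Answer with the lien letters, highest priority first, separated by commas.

E, D, A, C, B

Effective dates: A relates back to the deed date February 11, 2018; B's effective date is November 9, 2018, when work began; D is treated as recorded August 23, 2016, the work-commencement date.
E, as an HOA assessment lien, has superpriority and ranks first.
Among the remaining liens, by effective date: D (August 23, 2016), A (February 11, 2018), C (March 4, 2018), B (November 9, 2018).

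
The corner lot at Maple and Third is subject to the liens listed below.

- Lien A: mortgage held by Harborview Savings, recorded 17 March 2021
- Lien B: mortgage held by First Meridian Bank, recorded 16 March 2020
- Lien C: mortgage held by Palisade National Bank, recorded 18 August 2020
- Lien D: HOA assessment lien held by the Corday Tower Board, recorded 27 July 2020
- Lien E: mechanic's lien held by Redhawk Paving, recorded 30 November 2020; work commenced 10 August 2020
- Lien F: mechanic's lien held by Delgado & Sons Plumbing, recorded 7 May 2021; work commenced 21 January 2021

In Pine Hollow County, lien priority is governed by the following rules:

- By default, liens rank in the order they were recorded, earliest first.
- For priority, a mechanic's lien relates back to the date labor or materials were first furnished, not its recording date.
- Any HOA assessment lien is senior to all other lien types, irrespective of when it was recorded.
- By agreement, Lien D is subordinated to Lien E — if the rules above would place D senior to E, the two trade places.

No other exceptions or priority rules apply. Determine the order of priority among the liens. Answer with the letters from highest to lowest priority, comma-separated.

E, B, D, C, F, A

Adjusting effective dates: E is treated as recorded 10 August 2020, the work-commencement date; F's effective date is 21 January 2021, when work began.
As an HOA assessment lien, D is senior to every other lien.
The other liens, earliest effective date first: B (16 March 2020), E (10 August 2020), C (18 August 2020), F (21 January 2021), A (17 March 2021).
D would otherwise be senior to E, so under the subordination agreement D and E exchange positions.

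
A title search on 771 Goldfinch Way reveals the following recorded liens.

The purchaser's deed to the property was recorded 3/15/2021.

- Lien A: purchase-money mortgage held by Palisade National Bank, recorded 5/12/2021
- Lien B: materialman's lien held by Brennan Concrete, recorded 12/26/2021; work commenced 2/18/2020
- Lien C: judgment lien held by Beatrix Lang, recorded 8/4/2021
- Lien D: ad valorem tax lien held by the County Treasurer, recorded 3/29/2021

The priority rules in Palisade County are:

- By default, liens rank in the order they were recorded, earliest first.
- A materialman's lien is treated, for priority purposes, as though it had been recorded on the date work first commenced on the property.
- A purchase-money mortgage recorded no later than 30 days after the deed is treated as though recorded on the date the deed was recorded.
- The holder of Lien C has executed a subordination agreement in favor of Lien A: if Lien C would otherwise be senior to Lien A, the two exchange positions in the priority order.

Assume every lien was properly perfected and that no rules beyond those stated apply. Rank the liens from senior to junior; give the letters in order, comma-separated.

B, D, A, C

First, effective dates: A was recorded 58 days after the deed, outside the 30-day window, so it keeps its recording date; B's effective date is 2/18/2020, when work began.
Sorted by effective date: B (2/18/2020), D (3/29/2021), A (5/12/2021), C (8/4/2021).
C is already junior to A, so the subordination agreement changes nothing.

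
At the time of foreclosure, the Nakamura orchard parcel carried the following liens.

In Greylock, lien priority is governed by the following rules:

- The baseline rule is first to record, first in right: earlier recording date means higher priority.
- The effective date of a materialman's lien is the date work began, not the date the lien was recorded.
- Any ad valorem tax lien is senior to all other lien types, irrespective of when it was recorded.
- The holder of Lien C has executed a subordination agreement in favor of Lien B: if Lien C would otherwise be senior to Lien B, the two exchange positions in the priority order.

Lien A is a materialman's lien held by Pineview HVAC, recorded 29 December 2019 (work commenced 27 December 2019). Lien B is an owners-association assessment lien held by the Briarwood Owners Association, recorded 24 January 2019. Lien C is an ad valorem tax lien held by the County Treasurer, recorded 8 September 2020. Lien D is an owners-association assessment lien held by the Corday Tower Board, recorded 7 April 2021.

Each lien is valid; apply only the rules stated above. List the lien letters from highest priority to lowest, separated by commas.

Adjusting effective dates: A is treated as recorded 27 December 2019, the work-commencement date.
As an ad valorem tax lien, C is senior to every other lien.
Ordering the rest by effective date: B (24 January 2019), A (27 December 2019), D (7 April 2021).
Because C would otherwise rank above B, the subordination swaps them.

B, C, A, D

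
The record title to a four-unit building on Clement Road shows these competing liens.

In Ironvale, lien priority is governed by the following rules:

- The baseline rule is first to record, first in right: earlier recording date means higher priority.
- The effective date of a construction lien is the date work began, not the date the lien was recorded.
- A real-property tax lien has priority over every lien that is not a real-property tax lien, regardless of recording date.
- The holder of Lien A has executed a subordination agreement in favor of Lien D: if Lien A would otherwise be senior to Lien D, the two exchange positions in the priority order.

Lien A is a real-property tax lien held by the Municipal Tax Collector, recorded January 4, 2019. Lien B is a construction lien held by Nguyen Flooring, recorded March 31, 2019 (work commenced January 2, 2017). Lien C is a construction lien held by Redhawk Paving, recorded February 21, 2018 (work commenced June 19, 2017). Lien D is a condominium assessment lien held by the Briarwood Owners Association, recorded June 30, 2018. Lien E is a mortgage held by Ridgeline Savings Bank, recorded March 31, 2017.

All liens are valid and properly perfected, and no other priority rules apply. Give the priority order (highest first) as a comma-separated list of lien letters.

D, B, E, C, A

Effective dates after the stated exceptions: B is treated as recorded January 2, 2017, the work-commencement date; C's effective date is June 19, 2017, when work began.
A is a real-property tax lien, so it outranks all other liens regardless of date.
Among the remaining liens, by effective date: B (January 2, 2017), E (March 31, 2017), C (June 19, 2017), D (June 30, 2018).
A would otherwise be senior to D, so under the subordination agreement A and D exchange positions.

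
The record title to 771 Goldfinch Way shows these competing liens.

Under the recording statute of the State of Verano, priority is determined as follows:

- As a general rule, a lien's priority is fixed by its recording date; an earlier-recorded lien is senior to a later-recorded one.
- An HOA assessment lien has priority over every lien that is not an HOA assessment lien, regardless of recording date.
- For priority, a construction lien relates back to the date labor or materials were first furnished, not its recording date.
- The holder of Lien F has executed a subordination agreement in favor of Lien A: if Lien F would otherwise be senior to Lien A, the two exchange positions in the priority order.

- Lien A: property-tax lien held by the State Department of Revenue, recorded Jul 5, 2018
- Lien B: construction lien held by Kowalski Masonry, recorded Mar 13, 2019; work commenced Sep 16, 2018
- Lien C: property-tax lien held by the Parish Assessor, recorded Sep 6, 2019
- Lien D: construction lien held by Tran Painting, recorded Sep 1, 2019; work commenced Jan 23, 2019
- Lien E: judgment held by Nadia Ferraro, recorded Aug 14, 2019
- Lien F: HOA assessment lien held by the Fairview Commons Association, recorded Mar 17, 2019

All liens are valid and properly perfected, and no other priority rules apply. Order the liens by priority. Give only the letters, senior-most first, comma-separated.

A, F, B, D, E, C

Effective dates after the stated exceptions: B is treated as recorded Sep 16, 2018, the work-commencement date; D's effective date is Jan 23, 2019, when work began.
F, as an HOA assessment lien, has superpriority and ranks first.
Among the remaining liens, by effective date: A (Jul 5, 2018), B (Sep 16, 2018), D (Jan 23, 2019), E (Aug 14, 2019), C (Sep 6, 2019).
F is senior to A before the subordination, so the two trade places.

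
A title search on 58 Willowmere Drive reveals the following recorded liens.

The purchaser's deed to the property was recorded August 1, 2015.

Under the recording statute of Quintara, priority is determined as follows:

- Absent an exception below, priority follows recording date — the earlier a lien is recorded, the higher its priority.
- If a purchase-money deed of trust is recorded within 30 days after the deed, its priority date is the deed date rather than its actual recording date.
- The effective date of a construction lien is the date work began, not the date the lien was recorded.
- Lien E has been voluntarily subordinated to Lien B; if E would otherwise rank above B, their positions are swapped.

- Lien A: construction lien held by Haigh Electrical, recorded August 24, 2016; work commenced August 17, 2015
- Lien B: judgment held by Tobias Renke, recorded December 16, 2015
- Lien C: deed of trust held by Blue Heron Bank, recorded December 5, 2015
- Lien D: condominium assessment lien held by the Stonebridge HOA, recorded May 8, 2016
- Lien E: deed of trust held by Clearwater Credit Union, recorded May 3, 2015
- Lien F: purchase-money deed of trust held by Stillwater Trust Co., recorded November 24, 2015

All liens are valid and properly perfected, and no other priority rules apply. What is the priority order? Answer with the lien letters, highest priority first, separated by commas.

First, effective dates: A's effective date is August 17, 2015, when work began; F missed the 30-day window (115 days after the deed), so its recording date stands.
Sorted by effective date: E (May 3, 2015), A (August 17, 2015), F (November 24, 2015), C (December 5, 2015), B (December 16, 2015), D (May 8, 2016).
Because E would otherwise rank above B, the subordination swaps them.

B, A, F, C, E, D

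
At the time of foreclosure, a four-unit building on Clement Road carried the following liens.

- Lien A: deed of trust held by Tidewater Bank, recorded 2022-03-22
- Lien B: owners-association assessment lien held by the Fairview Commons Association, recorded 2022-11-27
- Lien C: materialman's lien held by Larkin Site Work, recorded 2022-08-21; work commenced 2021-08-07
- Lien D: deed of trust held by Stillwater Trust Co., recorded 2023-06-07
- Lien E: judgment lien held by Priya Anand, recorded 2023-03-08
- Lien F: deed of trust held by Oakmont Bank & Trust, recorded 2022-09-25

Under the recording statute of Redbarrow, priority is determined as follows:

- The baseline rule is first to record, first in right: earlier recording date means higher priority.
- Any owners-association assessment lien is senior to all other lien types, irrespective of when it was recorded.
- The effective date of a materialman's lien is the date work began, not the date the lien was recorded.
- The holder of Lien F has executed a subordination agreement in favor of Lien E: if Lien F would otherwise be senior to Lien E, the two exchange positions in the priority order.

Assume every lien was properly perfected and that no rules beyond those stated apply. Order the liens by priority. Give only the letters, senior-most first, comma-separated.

First, effective dates: C relates back to 2021-08-07 (work commenced).
B is an owners-association assessment lien, so it outranks all other liens regardless of date.
Among the remaining liens, by effective date: C (2021-08-07), A (2022-03-22), F (2022-09-25), E (2023-03-08), D (2023-06-07).
F would otherwise be senior to E, so under the subordination agreement F and E exchange positions.

B, C, A, E, F, D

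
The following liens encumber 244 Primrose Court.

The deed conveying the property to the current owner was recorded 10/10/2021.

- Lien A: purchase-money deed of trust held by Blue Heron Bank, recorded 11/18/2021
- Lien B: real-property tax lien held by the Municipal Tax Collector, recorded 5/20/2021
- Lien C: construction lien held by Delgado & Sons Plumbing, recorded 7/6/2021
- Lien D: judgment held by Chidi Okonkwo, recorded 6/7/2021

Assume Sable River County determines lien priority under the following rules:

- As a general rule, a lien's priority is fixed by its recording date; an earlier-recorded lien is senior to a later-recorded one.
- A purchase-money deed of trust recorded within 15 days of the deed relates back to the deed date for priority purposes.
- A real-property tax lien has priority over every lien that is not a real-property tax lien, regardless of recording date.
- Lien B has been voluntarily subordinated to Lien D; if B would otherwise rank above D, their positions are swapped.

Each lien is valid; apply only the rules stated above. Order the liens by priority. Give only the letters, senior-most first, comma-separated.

Effective dates after the stated exceptions: A was recorded 39 days after the deed — beyond 15 days — so no relation-back applies.
B is a real-property tax lien, so it outranks all other liens regardless of date.
Ordering the rest by effective date: D (6/7/2021), C (7/6/2021), A (11/18/2021).
Because B would otherwise rank above D, the subordination swaps them.

D, B, C, A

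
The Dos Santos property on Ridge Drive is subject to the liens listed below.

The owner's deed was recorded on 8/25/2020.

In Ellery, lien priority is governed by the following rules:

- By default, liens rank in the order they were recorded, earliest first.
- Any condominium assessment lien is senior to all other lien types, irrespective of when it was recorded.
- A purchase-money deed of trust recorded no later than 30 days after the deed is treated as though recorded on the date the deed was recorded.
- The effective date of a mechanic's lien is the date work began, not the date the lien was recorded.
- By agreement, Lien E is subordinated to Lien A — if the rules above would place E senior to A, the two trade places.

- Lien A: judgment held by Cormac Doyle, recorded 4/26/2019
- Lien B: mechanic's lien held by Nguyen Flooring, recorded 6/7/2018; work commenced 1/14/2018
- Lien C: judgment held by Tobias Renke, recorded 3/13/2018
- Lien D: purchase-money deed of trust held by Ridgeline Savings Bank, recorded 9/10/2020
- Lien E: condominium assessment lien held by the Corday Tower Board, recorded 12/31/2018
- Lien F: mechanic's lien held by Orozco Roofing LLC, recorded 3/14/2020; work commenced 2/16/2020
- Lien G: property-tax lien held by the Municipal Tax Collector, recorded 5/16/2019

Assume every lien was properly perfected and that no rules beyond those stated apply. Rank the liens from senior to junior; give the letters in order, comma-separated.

A, B, C, E, G, F, D

First, effective dates: B is treated as recorded 1/14/2018, the work-commencement date; D's effective date is the deed date, 8/25/2020; F's effective date is 2/16/2020, when work began.
E is a condominium assessment lien, so it outranks all other liens regardless of date.
The other liens, earliest effective date first: B (1/14/2018), C (3/13/2018), A (4/26/2019), G (5/16/2019), F (2/16/2020), D (8/25/2020).
The subordination applies — E was senior to A — so E and A swap.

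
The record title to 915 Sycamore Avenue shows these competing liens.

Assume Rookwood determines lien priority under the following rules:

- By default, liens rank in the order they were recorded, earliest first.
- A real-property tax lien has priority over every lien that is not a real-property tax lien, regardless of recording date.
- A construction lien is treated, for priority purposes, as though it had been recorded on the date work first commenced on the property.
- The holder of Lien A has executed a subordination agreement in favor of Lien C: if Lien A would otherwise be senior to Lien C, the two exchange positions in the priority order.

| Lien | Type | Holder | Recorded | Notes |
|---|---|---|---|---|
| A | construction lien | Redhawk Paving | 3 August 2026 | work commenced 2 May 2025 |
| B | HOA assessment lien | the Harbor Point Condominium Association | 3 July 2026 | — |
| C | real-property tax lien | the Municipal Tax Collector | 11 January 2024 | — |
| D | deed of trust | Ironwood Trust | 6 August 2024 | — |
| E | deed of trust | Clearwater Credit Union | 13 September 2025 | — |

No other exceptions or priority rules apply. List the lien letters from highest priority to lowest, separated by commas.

First, effective dates: A's effective date is 2 May 2025, when work began.
C, as a real-property tax lien, has superpriority and ranks first.
Ordering the rest by effective date: D (6 August 2024), A (2 May 2025), E (13 September 2025), B (3 July 2026).
A already ranks below C; the subordination has no effect.

C, D, A, E, B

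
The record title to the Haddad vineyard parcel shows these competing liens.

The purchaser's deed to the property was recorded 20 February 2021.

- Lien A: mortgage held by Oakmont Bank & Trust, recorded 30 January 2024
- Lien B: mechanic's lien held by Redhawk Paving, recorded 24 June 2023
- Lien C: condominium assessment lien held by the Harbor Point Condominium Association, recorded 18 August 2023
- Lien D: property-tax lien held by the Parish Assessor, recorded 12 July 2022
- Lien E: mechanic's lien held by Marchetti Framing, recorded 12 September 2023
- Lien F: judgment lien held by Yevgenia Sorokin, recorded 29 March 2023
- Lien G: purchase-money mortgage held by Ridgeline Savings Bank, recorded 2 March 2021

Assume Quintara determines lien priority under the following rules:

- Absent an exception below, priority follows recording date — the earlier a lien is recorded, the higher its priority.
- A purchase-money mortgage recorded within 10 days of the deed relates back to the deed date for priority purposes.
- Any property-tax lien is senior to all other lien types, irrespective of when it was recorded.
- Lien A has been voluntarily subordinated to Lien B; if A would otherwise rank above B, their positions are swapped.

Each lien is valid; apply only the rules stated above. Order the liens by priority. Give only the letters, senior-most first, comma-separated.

D, G, F, B, C, E, A

Adjusting effective dates: G relates back to the deed date 20 February 2021.
D is a property-tax lien and takes priority over every other lien.
The other liens, earliest effective date first: G (20 February 2021), F (29 March 2023), B (24 June 2023), C (18 August 2023), E (12 September 2023), A (30 January 2024).
Since A is not senior to B, the subordination leaves the order unchanged.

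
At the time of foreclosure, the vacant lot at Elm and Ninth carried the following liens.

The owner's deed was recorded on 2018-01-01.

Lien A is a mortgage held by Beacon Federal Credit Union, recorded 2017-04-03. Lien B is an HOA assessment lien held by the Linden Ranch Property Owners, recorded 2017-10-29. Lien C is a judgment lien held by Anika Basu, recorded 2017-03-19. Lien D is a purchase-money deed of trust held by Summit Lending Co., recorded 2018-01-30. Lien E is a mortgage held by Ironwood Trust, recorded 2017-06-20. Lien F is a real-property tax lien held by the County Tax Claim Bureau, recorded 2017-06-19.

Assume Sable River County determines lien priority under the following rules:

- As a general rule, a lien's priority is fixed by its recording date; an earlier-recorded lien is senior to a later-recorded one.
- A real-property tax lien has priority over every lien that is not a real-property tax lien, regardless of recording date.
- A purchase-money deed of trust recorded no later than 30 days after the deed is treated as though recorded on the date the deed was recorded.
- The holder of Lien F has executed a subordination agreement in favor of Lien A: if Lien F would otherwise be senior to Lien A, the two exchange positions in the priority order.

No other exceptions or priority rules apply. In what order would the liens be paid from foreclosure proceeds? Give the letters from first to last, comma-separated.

Effective dates: D's effective date is the deed date, 2018-01-01.
F is a real-property tax lien and takes priority over every other lien.
Ordering the rest by effective date: C (2017-03-19), A (2017-04-03), E (2017-06-20), B (2017-10-29), D (2018-01-01).
Because F would otherwise rank above A, the subordination swaps them.

A, C, F, E, B, D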